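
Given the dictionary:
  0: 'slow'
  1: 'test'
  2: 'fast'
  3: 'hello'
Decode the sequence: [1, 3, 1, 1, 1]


Look up each index in the dictionary:
  1 -> 'test'
  3 -> 'hello'
  1 -> 'test'
  1 -> 'test'
  1 -> 'test'

Decoded: "test hello test test test"


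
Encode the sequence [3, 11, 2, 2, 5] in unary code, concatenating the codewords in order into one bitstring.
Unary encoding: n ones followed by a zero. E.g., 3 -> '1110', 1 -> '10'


Encode each number as n ones followed by a terminating 0:
  3 -> 1110 (4 bits)
  11 -> 111111111110 (12 bits)
  2 -> 110 (3 bits)
  2 -> 110 (3 bits)
  5 -> 111110 (6 bits)
Total length = 4 + 12 + 3 + 3 + 6 = 28 bits.

Unary([3, 11, 2, 2, 5]) = 1110111111111110110110111110 (28 bits)


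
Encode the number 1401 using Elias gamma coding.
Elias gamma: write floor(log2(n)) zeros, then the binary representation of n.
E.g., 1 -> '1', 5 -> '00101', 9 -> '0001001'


num_bits = floor(log2(1401)) + 1 = 11
leading_zeros = num_bits - 1 = 10
binary(1401) = 10101111001

Elias gamma(1401) = '0000000000' + '10101111001' = 000000000010101111001 (21 bits)


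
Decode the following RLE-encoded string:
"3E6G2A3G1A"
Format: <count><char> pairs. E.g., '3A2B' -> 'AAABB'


Expanding each <count><char> pair:
  3E -> 'EEE'
  6G -> 'GGGGGG'
  2A -> 'AA'
  3G -> 'GGG'
  1A -> 'A'

Decoded = EEEGGGGGGAAGGGA


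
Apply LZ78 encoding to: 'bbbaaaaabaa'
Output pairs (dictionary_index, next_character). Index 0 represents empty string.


LZ78 encoding steps:
Dictionary: {0: ''}
Step 1: w='' (idx 0), next='b' -> output (0, 'b'), add 'b' as idx 1
Step 2: w='b' (idx 1), next='b' -> output (1, 'b'), add 'bb' as idx 2
Step 3: w='' (idx 0), next='a' -> output (0, 'a'), add 'a' as idx 3
Step 4: w='a' (idx 3), next='a' -> output (3, 'a'), add 'aa' as idx 4
Step 5: w='aa' (idx 4), next='b' -> output (4, 'b'), add 'aab' as idx 5
Step 6: w='aa' (idx 4), end of input -> output (4, '')


Encoded: [(0, 'b'), (1, 'b'), (0, 'a'), (3, 'a'), (4, 'b'), (4, '')]


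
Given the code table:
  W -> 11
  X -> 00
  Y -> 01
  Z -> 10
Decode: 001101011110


Decoding:
00 -> X
11 -> W
01 -> Y
01 -> Y
11 -> W
10 -> Z


Result: XWYYWZ


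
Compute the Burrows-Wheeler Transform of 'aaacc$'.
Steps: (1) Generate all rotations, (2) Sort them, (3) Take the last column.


Rotations (sorted):
  0: $aaacc -> last char: c
  1: aaacc$ -> last char: $
  2: aacc$a -> last char: a
  3: acc$aa -> last char: a
  4: c$aaac -> last char: c
  5: cc$aaa -> last char: a


BWT = c$aaca


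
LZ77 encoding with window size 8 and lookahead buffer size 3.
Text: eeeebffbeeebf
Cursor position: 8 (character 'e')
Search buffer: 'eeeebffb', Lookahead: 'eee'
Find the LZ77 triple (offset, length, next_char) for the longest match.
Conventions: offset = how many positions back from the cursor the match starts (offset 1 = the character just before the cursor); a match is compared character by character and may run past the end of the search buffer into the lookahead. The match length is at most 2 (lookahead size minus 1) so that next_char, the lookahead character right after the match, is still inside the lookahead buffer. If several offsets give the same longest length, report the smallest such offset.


Try each offset into the search buffer:
  offset=1 (pos 7, char 'b'): match length 0
  offset=2 (pos 6, char 'f'): match length 0
  offset=3 (pos 5, char 'f'): match length 0
  offset=4 (pos 4, char 'b'): match length 0
  offset=5 (pos 3, char 'e'): match length 1
  offset=6 (pos 2, char 'e'): match length 2
  offset=7 (pos 1, char 'e'): match length 2
  offset=8 (pos 0, char 'e'): match length 2
Longest match has length 2, found at offsets 6, 7, 8; take the smallest, offset 6.
next_char = character at position 8 + 2 = 10 -> 'e'

Best match: offset=6, length=2 (matching 'ee' starting at position 2)
LZ77 triple: (6, 2, 'e')


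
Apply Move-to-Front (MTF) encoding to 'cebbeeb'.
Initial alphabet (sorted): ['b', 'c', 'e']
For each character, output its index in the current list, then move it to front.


MTF encoding:
'c': index 1 in ['b', 'c', 'e'] -> ['c', 'b', 'e']
'e': index 2 in ['c', 'b', 'e'] -> ['e', 'c', 'b']
'b': index 2 in ['e', 'c', 'b'] -> ['b', 'e', 'c']
'b': index 0 in ['b', 'e', 'c'] -> ['b', 'e', 'c']
'e': index 1 in ['b', 'e', 'c'] -> ['e', 'b', 'c']
'e': index 0 in ['e', 'b', 'c'] -> ['e', 'b', 'c']
'b': index 1 in ['e', 'b', 'c'] -> ['b', 'e', 'c']


Output: [1, 2, 2, 0, 1, 0, 1]


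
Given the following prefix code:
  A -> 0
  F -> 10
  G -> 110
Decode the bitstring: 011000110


Decoding step by step:
Bits 0 -> A
Bits 110 -> G
Bits 0 -> A
Bits 0 -> A
Bits 110 -> G


Decoded message: AGAAG


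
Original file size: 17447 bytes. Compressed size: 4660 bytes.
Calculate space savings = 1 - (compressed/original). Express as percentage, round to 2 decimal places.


ratio = compressed/original = 4660/17447 = 0.267095
savings = 1 - ratio = 1 - 0.267095 = 0.732905
as a percentage: 0.732905 * 100 = 73.29%

Space savings = 1 - 4660/17447 = 73.29%


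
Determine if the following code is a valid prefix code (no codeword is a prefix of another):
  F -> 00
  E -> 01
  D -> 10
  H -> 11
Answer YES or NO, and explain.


Checking each pair (does one codeword prefix another?):
  F='00' vs E='01': no prefix
  F='00' vs D='10': no prefix
  F='00' vs H='11': no prefix
  E='01' vs F='00': no prefix
  E='01' vs D='10': no prefix
  E='01' vs H='11': no prefix
  D='10' vs F='00': no prefix
  D='10' vs E='01': no prefix
  D='10' vs H='11': no prefix
  H='11' vs F='00': no prefix
  H='11' vs E='01': no prefix
  H='11' vs D='10': no prefix
No violation found over all pairs.

YES -- this is a valid prefix code. No codeword is a prefix of any other codeword.


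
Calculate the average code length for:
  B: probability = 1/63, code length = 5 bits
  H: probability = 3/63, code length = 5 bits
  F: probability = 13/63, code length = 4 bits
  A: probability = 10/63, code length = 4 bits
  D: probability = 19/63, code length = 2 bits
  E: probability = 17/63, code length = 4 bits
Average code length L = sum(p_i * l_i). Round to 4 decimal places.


Weighted contributions p_i * l_i:
  B: (1/63) * 5 = 5/63
  H: (3/63) * 5 = 15/63
  F: (13/63) * 4 = 52/63
  A: (10/63) * 4 = 40/63
  D: (19/63) * 2 = 38/63
  E: (17/63) * 4 = 68/63
Sum = (5 + 15 + 52 + 40 + 38 + 68)/63 = 218/63

L = 218/63 = 3.4603 bits/symbol


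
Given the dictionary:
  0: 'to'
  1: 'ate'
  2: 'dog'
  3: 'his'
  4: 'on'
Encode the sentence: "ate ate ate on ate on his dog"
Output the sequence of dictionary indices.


Look up each word in the dictionary:
  'ate' -> 1
  'ate' -> 1
  'ate' -> 1
  'on' -> 4
  'ate' -> 1
  'on' -> 4
  'his' -> 3
  'dog' -> 2

Encoded: [1, 1, 1, 4, 1, 4, 3, 2]


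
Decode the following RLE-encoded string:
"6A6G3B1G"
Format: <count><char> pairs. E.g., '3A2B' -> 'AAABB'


Expanding each <count><char> pair:
  6A -> 'AAAAAA'
  6G -> 'GGGGGG'
  3B -> 'BBB'
  1G -> 'G'

Decoded = AAAAAAGGGGGGBBBG


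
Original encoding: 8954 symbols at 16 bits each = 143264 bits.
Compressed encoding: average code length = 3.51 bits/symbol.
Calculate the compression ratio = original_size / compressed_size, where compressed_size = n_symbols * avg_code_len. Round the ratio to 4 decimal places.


original_size = n_symbols * orig_bits = 8954 * 16 = 143264 bits
compressed_size = n_symbols * avg_code_len = 8954 * 3.51 = 31428.54 bits
ratio = original_size / compressed_size = 143264 / 31428.54 = 4.5584

Compression ratio = 4.5584


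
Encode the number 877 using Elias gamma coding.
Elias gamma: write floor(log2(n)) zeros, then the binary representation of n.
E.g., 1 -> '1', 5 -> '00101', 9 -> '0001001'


num_bits = floor(log2(877)) + 1 = 10
leading_zeros = num_bits - 1 = 9
binary(877) = 1101101101

Elias gamma(877) = '000000000' + '1101101101' = 0000000001101101101 (19 bits)


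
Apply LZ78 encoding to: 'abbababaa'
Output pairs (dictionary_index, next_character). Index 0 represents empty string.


LZ78 encoding steps:
Dictionary: {0: ''}
Step 1: w='' (idx 0), next='a' -> output (0, 'a'), add 'a' as idx 1
Step 2: w='' (idx 0), next='b' -> output (0, 'b'), add 'b' as idx 2
Step 3: w='b' (idx 2), next='a' -> output (2, 'a'), add 'ba' as idx 3
Step 4: w='ba' (idx 3), next='b' -> output (3, 'b'), add 'bab' as idx 4
Step 5: w='a' (idx 1), next='a' -> output (1, 'a'), add 'aa' as idx 5


Encoded: [(0, 'a'), (0, 'b'), (2, 'a'), (3, 'b'), (1, 'a')]


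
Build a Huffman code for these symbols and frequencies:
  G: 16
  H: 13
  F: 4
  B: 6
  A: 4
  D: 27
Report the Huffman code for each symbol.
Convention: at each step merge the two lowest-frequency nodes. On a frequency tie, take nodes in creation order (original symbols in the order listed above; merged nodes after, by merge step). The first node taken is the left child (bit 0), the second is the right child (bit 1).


Huffman tree construction:
Step 1: Merge F(4) + A(4) = 8
Step 2: Merge B(6) + (F+A)(8) = 14
Step 3: Merge H(13) + (B+(F+A))(14) = 27
Step 4: Merge G(16) + D(27) = 43
Step 5: Merge (H+(B+(F+A)))(27) + (G+D)(43) = 70
Read each symbol's code off the tree from the root (left child = 0, right child = 1).

Codes:
  G: 10 (length 2)
  H: 00 (length 2)
  F: 0110 (length 4)
  B: 010 (length 3)
  A: 0111 (length 4)
  D: 11 (length 2)
Average code length: 162/70 = 2.3143 bits/symbol


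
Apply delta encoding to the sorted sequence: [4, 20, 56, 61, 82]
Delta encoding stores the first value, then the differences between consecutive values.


First value: 4
Deltas:
  20 - 4 = 16
  56 - 20 = 36
  61 - 56 = 5
  82 - 61 = 21


Delta encoded: [4, 16, 36, 5, 21]


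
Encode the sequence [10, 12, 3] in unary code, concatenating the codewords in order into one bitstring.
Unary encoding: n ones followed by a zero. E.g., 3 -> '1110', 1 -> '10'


Encode each number as n ones followed by a terminating 0:
  10 -> 11111111110 (11 bits)
  12 -> 1111111111110 (13 bits)
  3 -> 1110 (4 bits)
Total length = 11 + 13 + 4 = 28 bits.

Unary([10, 12, 3]) = 1111111111011111111111101110 (28 bits)


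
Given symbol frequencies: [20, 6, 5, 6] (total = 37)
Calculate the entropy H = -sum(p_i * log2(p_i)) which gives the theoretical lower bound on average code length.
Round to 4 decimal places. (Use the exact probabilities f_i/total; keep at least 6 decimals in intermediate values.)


Per-symbol terms -p_i * log2(p_i) with p_i = f_i/37:
  p = 20/37 = 0.540541: log2(p) = -0.887525, -p*log2(p) = 0.479743
  p = 6/37 = 0.162162: log2(p) = -2.624491, -p*log2(p) = 0.425593
  p = 5/37 = 0.135135: log2(p) = -2.887525, -p*log2(p) = 0.390206
  p = 6/37 = 0.162162: log2(p) = -2.624491, -p*log2(p) = 0.425593
H = 0.479743 + 0.425593 + 0.390206 + 0.425593 = 1.721135

H = 1.7211 bits/symbol


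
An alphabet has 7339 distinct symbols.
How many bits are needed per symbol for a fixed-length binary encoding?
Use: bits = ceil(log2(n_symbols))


log2(7339) = 12.8414
Bracket: 2^12 = 4096 < 7339 <= 2^13 = 8192
So ceil(log2(7339)) = 13

bits = ceil(log2(7339)) = ceil(12.8414) = 13 bits


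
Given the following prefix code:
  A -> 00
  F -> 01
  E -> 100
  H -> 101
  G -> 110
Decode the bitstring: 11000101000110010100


Decoding step by step:
Bits 110 -> G
Bits 00 -> A
Bits 101 -> H
Bits 00 -> A
Bits 01 -> F
Bits 100 -> E
Bits 101 -> H
Bits 00 -> A


Decoded message: GAHAFEHA


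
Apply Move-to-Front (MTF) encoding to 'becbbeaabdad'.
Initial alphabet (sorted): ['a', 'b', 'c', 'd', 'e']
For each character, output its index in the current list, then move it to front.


MTF encoding:
'b': index 1 in ['a', 'b', 'c', 'd', 'e'] -> ['b', 'a', 'c', 'd', 'e']
'e': index 4 in ['b', 'a', 'c', 'd', 'e'] -> ['e', 'b', 'a', 'c', 'd']
'c': index 3 in ['e', 'b', 'a', 'c', 'd'] -> ['c', 'e', 'b', 'a', 'd']
'b': index 2 in ['c', 'e', 'b', 'a', 'd'] -> ['b', 'c', 'e', 'a', 'd']
'b': index 0 in ['b', 'c', 'e', 'a', 'd'] -> ['b', 'c', 'e', 'a', 'd']
'e': index 2 in ['b', 'c', 'e', 'a', 'd'] -> ['e', 'b', 'c', 'a', 'd']
'a': index 3 in ['e', 'b', 'c', 'a', 'd'] -> ['a', 'e', 'b', 'c', 'd']
'a': index 0 in ['a', 'e', 'b', 'c', 'd'] -> ['a', 'e', 'b', 'c', 'd']
'b': index 2 in ['a', 'e', 'b', 'c', 'd'] -> ['b', 'a', 'e', 'c', 'd']
'd': index 4 in ['b', 'a', 'e', 'c', 'd'] -> ['d', 'b', 'a', 'e', 'c']
'a': index 2 in ['d', 'b', 'a', 'e', 'c'] -> ['a', 'd', 'b', 'e', 'c']
'd': index 1 in ['a', 'd', 'b', 'e', 'c'] -> ['d', 'a', 'b', 'e', 'c']


Output: [1, 4, 3, 2, 0, 2, 3, 0, 2, 4, 2, 1]


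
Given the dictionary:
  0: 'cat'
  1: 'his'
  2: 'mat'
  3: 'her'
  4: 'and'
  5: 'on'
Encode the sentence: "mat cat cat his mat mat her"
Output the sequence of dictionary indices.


Look up each word in the dictionary:
  'mat' -> 2
  'cat' -> 0
  'cat' -> 0
  'his' -> 1
  'mat' -> 2
  'mat' -> 2
  'her' -> 3

Encoded: [2, 0, 0, 1, 2, 2, 3]


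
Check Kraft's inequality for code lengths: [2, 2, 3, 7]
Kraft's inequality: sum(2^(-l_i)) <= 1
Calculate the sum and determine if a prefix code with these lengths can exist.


Sum = 2^(-2) + 2^(-2) + 2^(-3) + 2^(-7)
    = 0.25 + 0.25 + 0.125 + 0.0078125
    = 81/128 = 0.6328125
Since 0.6328125 <= 1, Kraft's inequality IS satisfied.
A prefix code with these lengths CAN exist.

Kraft sum = 0.6328125. Satisfied.


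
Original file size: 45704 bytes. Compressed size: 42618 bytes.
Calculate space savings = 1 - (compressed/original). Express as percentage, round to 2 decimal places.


ratio = compressed/original = 42618/45704 = 0.932479
savings = 1 - ratio = 1 - 0.932479 = 0.067521
as a percentage: 0.067521 * 100 = 6.75%

Space savings = 1 - 42618/45704 = 6.75%


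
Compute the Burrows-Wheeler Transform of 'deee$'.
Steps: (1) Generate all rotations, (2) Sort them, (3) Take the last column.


Rotations (sorted):
  0: $deee -> last char: e
  1: deee$ -> last char: $
  2: e$dee -> last char: e
  3: ee$de -> last char: e
  4: eee$d -> last char: d


BWT = e$eed


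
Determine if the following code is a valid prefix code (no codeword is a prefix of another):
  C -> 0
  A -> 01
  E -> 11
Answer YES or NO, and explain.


Checking each pair (does one codeword prefix another?):
  C='0' vs A='01': prefix -- VIOLATION

NO -- this is NOT a valid prefix code. C (0) is a prefix of A (01).


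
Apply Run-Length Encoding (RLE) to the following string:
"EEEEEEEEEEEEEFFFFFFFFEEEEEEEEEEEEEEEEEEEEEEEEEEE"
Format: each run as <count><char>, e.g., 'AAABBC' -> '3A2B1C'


Scanning runs left to right:
  i=0: run of 'E' x 13 -> '13E'
  i=13: run of 'F' x 8 -> '8F'
  i=21: run of 'E' x 27 -> '27E'

RLE = 13E8F27E


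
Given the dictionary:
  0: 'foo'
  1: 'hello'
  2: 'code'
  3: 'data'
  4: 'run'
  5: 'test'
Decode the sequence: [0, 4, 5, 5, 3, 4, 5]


Look up each index in the dictionary:
  0 -> 'foo'
  4 -> 'run'
  5 -> 'test'
  5 -> 'test'
  3 -> 'data'
  4 -> 'run'
  5 -> 'test'

Decoded: "foo run test test data run test"


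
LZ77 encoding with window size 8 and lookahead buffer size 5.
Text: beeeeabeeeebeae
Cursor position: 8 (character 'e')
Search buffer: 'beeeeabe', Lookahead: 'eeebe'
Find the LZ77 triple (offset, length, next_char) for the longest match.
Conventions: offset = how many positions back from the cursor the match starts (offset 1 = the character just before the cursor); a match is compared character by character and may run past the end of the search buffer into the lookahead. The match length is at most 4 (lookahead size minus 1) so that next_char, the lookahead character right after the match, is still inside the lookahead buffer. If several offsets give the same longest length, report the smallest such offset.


Try each offset into the search buffer:
  offset=1 (pos 7, char 'e'): match length 3
  offset=2 (pos 6, char 'b'): match length 0
  offset=3 (pos 5, char 'a'): match length 0
  offset=4 (pos 4, char 'e'): match length 1
  offset=5 (pos 3, char 'e'): match length 2
  offset=6 (pos 2, char 'e'): match length 3
  offset=7 (pos 1, char 'e'): match length 3
  offset=8 (pos 0, char 'b'): match length 0
Longest match has length 3, found at offsets 1, 6, 7; take the smallest, offset 1.
next_char = character at position 8 + 3 = 11 -> 'b'

Best match: offset=1, length=3 (matching 'eee' starting at position 7)
LZ77 triple: (1, 3, 'b')


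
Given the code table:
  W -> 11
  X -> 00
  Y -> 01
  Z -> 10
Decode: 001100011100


Decoding:
00 -> X
11 -> W
00 -> X
01 -> Y
11 -> W
00 -> X


Result: XWXYWX


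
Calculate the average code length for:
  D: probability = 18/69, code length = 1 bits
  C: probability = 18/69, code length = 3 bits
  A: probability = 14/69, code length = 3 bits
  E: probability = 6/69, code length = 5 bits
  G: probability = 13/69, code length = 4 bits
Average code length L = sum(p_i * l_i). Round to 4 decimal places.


Weighted contributions p_i * l_i:
  D: (18/69) * 1 = 18/69
  C: (18/69) * 3 = 54/69
  A: (14/69) * 3 = 42/69
  E: (6/69) * 5 = 30/69
  G: (13/69) * 4 = 52/69
Sum = (18 + 54 + 42 + 30 + 52)/69 = 196/69

L = 196/69 = 2.8406 bits/symbol


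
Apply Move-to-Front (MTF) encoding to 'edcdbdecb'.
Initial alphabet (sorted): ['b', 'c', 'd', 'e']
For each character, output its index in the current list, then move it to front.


MTF encoding:
'e': index 3 in ['b', 'c', 'd', 'e'] -> ['e', 'b', 'c', 'd']
'd': index 3 in ['e', 'b', 'c', 'd'] -> ['d', 'e', 'b', 'c']
'c': index 3 in ['d', 'e', 'b', 'c'] -> ['c', 'd', 'e', 'b']
'd': index 1 in ['c', 'd', 'e', 'b'] -> ['d', 'c', 'e', 'b']
'b': index 3 in ['d', 'c', 'e', 'b'] -> ['b', 'd', 'c', 'e']
'd': index 1 in ['b', 'd', 'c', 'e'] -> ['d', 'b', 'c', 'e']
'e': index 3 in ['d', 'b', 'c', 'e'] -> ['e', 'd', 'b', 'c']
'c': index 3 in ['e', 'd', 'b', 'c'] -> ['c', 'e', 'd', 'b']
'b': index 3 in ['c', 'e', 'd', 'b'] -> ['b', 'c', 'e', 'd']


Output: [3, 3, 3, 1, 3, 1, 3, 3, 3]


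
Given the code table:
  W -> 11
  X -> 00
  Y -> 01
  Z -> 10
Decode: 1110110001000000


Decoding:
11 -> W
10 -> Z
11 -> W
00 -> X
01 -> Y
00 -> X
00 -> X
00 -> X


Result: WZWXYXXX


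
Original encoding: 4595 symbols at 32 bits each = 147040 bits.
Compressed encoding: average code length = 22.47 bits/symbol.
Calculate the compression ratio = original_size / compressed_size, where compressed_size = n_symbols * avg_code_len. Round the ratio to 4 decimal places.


original_size = n_symbols * orig_bits = 4595 * 32 = 147040 bits
compressed_size = n_symbols * avg_code_len = 4595 * 22.47 = 103249.65 bits
ratio = original_size / compressed_size = 147040 / 103249.65 = 1.4241

Compression ratio = 1.4241


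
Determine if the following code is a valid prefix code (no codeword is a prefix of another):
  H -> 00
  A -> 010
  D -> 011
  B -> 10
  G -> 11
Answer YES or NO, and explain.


Checking each pair (does one codeword prefix another?):
  H='00' vs A='010': no prefix
  H='00' vs D='011': no prefix
  H='00' vs B='10': no prefix
  H='00' vs G='11': no prefix
  A='010' vs H='00': no prefix
  A='010' vs D='011': no prefix
  A='010' vs B='10': no prefix
  A='010' vs G='11': no prefix
  D='011' vs H='00': no prefix
  D='011' vs A='010': no prefix
  D='011' vs B='10': no prefix
  D='011' vs G='11': no prefix
  B='10' vs H='00': no prefix
  B='10' vs A='010': no prefix
  B='10' vs D='011': no prefix
  B='10' vs G='11': no prefix
  G='11' vs H='00': no prefix
  G='11' vs A='010': no prefix
  G='11' vs D='011': no prefix
  G='11' vs B='10': no prefix
No violation found over all pairs.

YES -- this is a valid prefix code. No codeword is a prefix of any other codeword.


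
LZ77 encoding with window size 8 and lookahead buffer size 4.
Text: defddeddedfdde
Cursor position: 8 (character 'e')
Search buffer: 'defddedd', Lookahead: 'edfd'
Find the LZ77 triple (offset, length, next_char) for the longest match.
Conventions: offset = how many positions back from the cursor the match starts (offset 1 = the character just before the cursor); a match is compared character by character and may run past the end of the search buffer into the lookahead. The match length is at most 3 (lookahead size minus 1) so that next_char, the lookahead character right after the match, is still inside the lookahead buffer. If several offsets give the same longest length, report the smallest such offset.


Try each offset into the search buffer:
  offset=1 (pos 7, char 'd'): match length 0
  offset=2 (pos 6, char 'd'): match length 0
  offset=3 (pos 5, char 'e'): match length 2
  offset=4 (pos 4, char 'd'): match length 0
  offset=5 (pos 3, char 'd'): match length 0
  offset=6 (pos 2, char 'f'): match length 0
  offset=7 (pos 1, char 'e'): match length 1
  offset=8 (pos 0, char 'd'): match length 0
Longest match has length 2 at offset 3.
next_char = character at position 8 + 2 = 10 -> 'f'

Best match: offset=3, length=2 (matching 'ed' starting at position 5)
LZ77 triple: (3, 2, 'f')


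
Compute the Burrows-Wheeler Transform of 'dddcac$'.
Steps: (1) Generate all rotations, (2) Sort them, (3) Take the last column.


Rotations (sorted):
  0: $dddcac -> last char: c
  1: ac$dddc -> last char: c
  2: c$dddca -> last char: a
  3: cac$ddd -> last char: d
  4: dcac$dd -> last char: d
  5: ddcac$d -> last char: d
  6: dddcac$ -> last char: $


BWT = ccaddd$


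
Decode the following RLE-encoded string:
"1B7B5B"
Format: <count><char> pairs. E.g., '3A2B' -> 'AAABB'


Expanding each <count><char> pair:
  1B -> 'B'
  7B -> 'BBBBBBB'
  5B -> 'BBBBB'

Decoded = BBBBBBBBBBBBB


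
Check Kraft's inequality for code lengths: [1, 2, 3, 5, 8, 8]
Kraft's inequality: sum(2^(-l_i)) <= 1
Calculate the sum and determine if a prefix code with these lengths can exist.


Sum = 2^(-1) + 2^(-2) + 2^(-3) + 2^(-5) + 2^(-8) + 2^(-8)
    = 0.5 + 0.25 + 0.125 + 0.03125 + 0.00390625 + 0.00390625
    = 234/256 = 0.9140625
Since 0.9140625 <= 1, Kraft's inequality IS satisfied.
A prefix code with these lengths CAN exist.

Kraft sum = 0.9140625. Satisfied.


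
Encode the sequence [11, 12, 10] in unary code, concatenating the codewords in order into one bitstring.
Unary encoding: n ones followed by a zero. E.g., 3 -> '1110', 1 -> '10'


Encode each number as n ones followed by a terminating 0:
  11 -> 111111111110 (12 bits)
  12 -> 1111111111110 (13 bits)
  10 -> 11111111110 (11 bits)
Total length = 12 + 13 + 11 = 36 bits.

Unary([11, 12, 10]) = 111111111110111111111111011111111110 (36 bits)


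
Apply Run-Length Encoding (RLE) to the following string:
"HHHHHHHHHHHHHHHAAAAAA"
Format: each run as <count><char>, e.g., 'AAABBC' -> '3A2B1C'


Scanning runs left to right:
  i=0: run of 'H' x 15 -> '15H'
  i=15: run of 'A' x 6 -> '6A'

RLE = 15H6A


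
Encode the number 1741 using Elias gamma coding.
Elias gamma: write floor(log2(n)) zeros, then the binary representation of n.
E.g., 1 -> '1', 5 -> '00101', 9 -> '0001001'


num_bits = floor(log2(1741)) + 1 = 11
leading_zeros = num_bits - 1 = 10
binary(1741) = 11011001101

Elias gamma(1741) = '0000000000' + '11011001101' = 000000000011011001101 (21 bits)


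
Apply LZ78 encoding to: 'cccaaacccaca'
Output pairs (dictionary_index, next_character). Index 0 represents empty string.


LZ78 encoding steps:
Dictionary: {0: ''}
Step 1: w='' (idx 0), next='c' -> output (0, 'c'), add 'c' as idx 1
Step 2: w='c' (idx 1), next='c' -> output (1, 'c'), add 'cc' as idx 2
Step 3: w='' (idx 0), next='a' -> output (0, 'a'), add 'a' as idx 3
Step 4: w='a' (idx 3), next='a' -> output (3, 'a'), add 'aa' as idx 4
Step 5: w='cc' (idx 2), next='c' -> output (2, 'c'), add 'ccc' as idx 5
Step 6: w='a' (idx 3), next='c' -> output (3, 'c'), add 'ac' as idx 6
Step 7: w='a' (idx 3), end of input -> output (3, '')


Encoded: [(0, 'c'), (1, 'c'), (0, 'a'), (3, 'a'), (2, 'c'), (3, 'c'), (3, '')]


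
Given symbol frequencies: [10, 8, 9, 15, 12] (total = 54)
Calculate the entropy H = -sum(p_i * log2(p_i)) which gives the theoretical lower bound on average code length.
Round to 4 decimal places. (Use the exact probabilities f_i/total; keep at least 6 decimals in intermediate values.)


Per-symbol terms -p_i * log2(p_i) with p_i = f_i/54:
  p = 10/54 = 0.185185: log2(p) = -2.432959, -p*log2(p) = 0.450548
  p = 8/54 = 0.148148: log2(p) = -2.754888, -p*log2(p) = 0.408131
  p = 9/54 = 0.166667: log2(p) = -2.584963, -p*log2(p) = 0.430827
  p = 15/54 = 0.277778: log2(p) = -1.847997, -p*log2(p) = 0.513332
  p = 12/54 = 0.222222: log2(p) = -2.169925, -p*log2(p) = 0.482206
H = 0.450548 + 0.408131 + 0.430827 + 0.513332 + 0.482206 = 2.285044

H = 2.285 bits/symbol


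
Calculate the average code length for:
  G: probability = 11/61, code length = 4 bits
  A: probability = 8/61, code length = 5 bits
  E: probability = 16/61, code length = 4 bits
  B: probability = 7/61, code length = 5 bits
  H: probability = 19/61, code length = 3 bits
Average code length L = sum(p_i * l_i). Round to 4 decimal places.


Weighted contributions p_i * l_i:
  G: (11/61) * 4 = 44/61
  A: (8/61) * 5 = 40/61
  E: (16/61) * 4 = 64/61
  B: (7/61) * 5 = 35/61
  H: (19/61) * 3 = 57/61
Sum = (44 + 40 + 64 + 35 + 57)/61 = 240/61

L = 240/61 = 3.9344 bits/symbol


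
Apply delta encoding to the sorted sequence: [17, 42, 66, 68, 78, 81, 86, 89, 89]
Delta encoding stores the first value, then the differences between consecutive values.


First value: 17
Deltas:
  42 - 17 = 25
  66 - 42 = 24
  68 - 66 = 2
  78 - 68 = 10
  81 - 78 = 3
  86 - 81 = 5
  89 - 86 = 3
  89 - 89 = 0


Delta encoded: [17, 25, 24, 2, 10, 3, 5, 3, 0]


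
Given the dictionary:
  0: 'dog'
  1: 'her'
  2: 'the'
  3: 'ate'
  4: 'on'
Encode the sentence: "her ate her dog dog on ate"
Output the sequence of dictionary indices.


Look up each word in the dictionary:
  'her' -> 1
  'ate' -> 3
  'her' -> 1
  'dog' -> 0
  'dog' -> 0
  'on' -> 4
  'ate' -> 3

Encoded: [1, 3, 1, 0, 0, 4, 3]


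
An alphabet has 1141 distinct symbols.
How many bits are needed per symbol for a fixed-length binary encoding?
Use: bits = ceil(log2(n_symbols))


log2(1141) = 10.1561
Bracket: 2^10 = 1024 < 1141 <= 2^11 = 2048
So ceil(log2(1141)) = 11

bits = ceil(log2(1141)) = ceil(10.1561) = 11 bits


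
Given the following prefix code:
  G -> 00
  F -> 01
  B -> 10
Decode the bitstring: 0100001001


Decoding step by step:
Bits 01 -> F
Bits 00 -> G
Bits 00 -> G
Bits 10 -> B
Bits 01 -> F


Decoded message: FGGBF


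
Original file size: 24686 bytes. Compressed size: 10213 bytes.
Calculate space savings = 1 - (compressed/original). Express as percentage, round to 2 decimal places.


ratio = compressed/original = 10213/24686 = 0.413716
savings = 1 - ratio = 1 - 0.413716 = 0.586284
as a percentage: 0.586284 * 100 = 58.63%

Space savings = 1 - 10213/24686 = 58.63%


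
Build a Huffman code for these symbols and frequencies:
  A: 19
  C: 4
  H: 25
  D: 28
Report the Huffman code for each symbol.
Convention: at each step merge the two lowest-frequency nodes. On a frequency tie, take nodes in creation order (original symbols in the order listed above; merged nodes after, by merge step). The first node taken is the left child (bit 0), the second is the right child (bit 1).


Huffman tree construction:
Step 1: Merge C(4) + A(19) = 23
Step 2: Merge (C+A)(23) + H(25) = 48
Step 3: Merge D(28) + ((C+A)+H)(48) = 76
Read each symbol's code off the tree from the root (left child = 0, right child = 1).

Codes:
  A: 101 (length 3)
  C: 100 (length 3)
  H: 11 (length 2)
  D: 0 (length 1)
Average code length: 147/76 = 1.9342 bits/symbol


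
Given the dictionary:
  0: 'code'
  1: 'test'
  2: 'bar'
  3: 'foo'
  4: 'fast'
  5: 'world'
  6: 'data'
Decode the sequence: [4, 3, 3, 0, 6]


Look up each index in the dictionary:
  4 -> 'fast'
  3 -> 'foo'
  3 -> 'foo'
  0 -> 'code'
  6 -> 'data'

Decoded: "fast foo foo code data"


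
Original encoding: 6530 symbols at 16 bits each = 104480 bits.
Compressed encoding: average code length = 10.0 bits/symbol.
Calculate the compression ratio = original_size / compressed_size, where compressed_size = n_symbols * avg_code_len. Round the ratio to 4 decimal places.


original_size = n_symbols * orig_bits = 6530 * 16 = 104480 bits
compressed_size = n_symbols * avg_code_len = 6530 * 10.0 = 65300.0 bits
ratio = original_size / compressed_size = 104480 / 65300.0 = 1.6

Compression ratio = 1.6


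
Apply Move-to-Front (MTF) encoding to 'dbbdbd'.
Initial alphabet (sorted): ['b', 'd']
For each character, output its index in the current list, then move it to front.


MTF encoding:
'd': index 1 in ['b', 'd'] -> ['d', 'b']
'b': index 1 in ['d', 'b'] -> ['b', 'd']
'b': index 0 in ['b', 'd'] -> ['b', 'd']
'd': index 1 in ['b', 'd'] -> ['d', 'b']
'b': index 1 in ['d', 'b'] -> ['b', 'd']
'd': index 1 in ['b', 'd'] -> ['d', 'b']


Output: [1, 1, 0, 1, 1, 1]


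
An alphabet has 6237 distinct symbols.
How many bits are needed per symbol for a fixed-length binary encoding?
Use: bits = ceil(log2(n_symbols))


log2(6237) = 12.6066
Bracket: 2^12 = 4096 < 6237 <= 2^13 = 8192
So ceil(log2(6237)) = 13

bits = ceil(log2(6237)) = ceil(12.6066) = 13 bits


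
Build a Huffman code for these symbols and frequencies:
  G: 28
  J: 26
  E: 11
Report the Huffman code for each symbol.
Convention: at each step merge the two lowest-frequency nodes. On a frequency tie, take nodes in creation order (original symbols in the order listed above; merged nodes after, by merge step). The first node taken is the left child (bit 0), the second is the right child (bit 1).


Huffman tree construction:
Step 1: Merge E(11) + J(26) = 37
Step 2: Merge G(28) + (E+J)(37) = 65
Read each symbol's code off the tree from the root (left child = 0, right child = 1).

Codes:
  G: 0 (length 1)
  J: 11 (length 2)
  E: 10 (length 2)
Average code length: 102/65 = 1.5692 bits/symbol


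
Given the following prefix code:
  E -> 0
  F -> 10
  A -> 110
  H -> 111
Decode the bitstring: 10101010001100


Decoding step by step:
Bits 10 -> F
Bits 10 -> F
Bits 10 -> F
Bits 10 -> F
Bits 0 -> E
Bits 0 -> E
Bits 110 -> A
Bits 0 -> E


Decoded message: FFFFEEAE


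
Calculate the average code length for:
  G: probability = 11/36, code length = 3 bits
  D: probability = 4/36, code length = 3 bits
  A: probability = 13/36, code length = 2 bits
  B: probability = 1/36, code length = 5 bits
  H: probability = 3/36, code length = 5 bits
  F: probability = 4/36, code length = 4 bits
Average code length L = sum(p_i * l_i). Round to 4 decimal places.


Weighted contributions p_i * l_i:
  G: (11/36) * 3 = 33/36
  D: (4/36) * 3 = 12/36
  A: (13/36) * 2 = 26/36
  B: (1/36) * 5 = 5/36
  H: (3/36) * 5 = 15/36
  F: (4/36) * 4 = 16/36
Sum = (33 + 12 + 26 + 5 + 15 + 16)/36 = 107/36

L = 107/36 = 2.9722 bits/symbol


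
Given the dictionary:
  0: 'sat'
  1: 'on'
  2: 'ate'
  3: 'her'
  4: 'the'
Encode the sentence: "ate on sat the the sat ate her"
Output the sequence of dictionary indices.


Look up each word in the dictionary:
  'ate' -> 2
  'on' -> 1
  'sat' -> 0
  'the' -> 4
  'the' -> 4
  'sat' -> 0
  'ate' -> 2
  'her' -> 3

Encoded: [2, 1, 0, 4, 4, 0, 2, 3]


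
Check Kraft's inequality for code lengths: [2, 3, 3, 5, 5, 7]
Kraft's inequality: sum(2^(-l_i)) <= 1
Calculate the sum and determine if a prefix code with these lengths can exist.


Sum = 2^(-2) + 2^(-3) + 2^(-3) + 2^(-5) + 2^(-5) + 2^(-7)
    = 0.25 + 0.125 + 0.125 + 0.03125 + 0.03125 + 0.0078125
    = 73/128 = 0.5703125
Since 0.5703125 <= 1, Kraft's inequality IS satisfied.
A prefix code with these lengths CAN exist.

Kraft sum = 0.5703125. Satisfied.


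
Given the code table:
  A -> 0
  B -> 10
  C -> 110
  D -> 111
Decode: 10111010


Decoding:
10 -> B
111 -> D
0 -> A
10 -> B


Result: BDAB


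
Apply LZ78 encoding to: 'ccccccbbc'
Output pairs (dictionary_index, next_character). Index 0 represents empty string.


LZ78 encoding steps:
Dictionary: {0: ''}
Step 1: w='' (idx 0), next='c' -> output (0, 'c'), add 'c' as idx 1
Step 2: w='c' (idx 1), next='c' -> output (1, 'c'), add 'cc' as idx 2
Step 3: w='cc' (idx 2), next='c' -> output (2, 'c'), add 'ccc' as idx 3
Step 4: w='' (idx 0), next='b' -> output (0, 'b'), add 'b' as idx 4
Step 5: w='b' (idx 4), next='c' -> output (4, 'c'), add 'bc' as idx 5


Encoded: [(0, 'c'), (1, 'c'), (2, 'c'), (0, 'b'), (4, 'c')]


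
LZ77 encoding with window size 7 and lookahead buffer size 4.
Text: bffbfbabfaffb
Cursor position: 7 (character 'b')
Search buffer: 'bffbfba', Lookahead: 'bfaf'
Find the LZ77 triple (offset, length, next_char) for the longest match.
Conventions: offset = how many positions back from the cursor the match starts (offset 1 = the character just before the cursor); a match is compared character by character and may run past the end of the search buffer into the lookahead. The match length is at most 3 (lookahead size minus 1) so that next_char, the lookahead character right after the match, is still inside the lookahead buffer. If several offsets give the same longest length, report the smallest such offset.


Try each offset into the search buffer:
  offset=1 (pos 6, char 'a'): match length 0
  offset=2 (pos 5, char 'b'): match length 1
  offset=3 (pos 4, char 'f'): match length 0
  offset=4 (pos 3, char 'b'): match length 2
  offset=5 (pos 2, char 'f'): match length 0
  offset=6 (pos 1, char 'f'): match length 0
  offset=7 (pos 0, char 'b'): match length 2
Longest match has length 2, found at offsets 4, 7; take the smallest, offset 4.
next_char = character at position 7 + 2 = 9 -> 'a'

Best match: offset=4, length=2 (matching 'bf' starting at position 3)
LZ77 triple: (4, 2, 'a')


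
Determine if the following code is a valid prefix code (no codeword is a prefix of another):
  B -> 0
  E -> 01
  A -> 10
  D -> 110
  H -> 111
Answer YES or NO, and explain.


Checking each pair (does one codeword prefix another?):
  B='0' vs E='01': prefix -- VIOLATION

NO -- this is NOT a valid prefix code. B (0) is a prefix of E (01).


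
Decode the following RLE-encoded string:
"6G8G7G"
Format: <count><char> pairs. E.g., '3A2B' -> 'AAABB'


Expanding each <count><char> pair:
  6G -> 'GGGGGG'
  8G -> 'GGGGGGGG'
  7G -> 'GGGGGGG'

Decoded = GGGGGGGGGGGGGGGGGGGGG


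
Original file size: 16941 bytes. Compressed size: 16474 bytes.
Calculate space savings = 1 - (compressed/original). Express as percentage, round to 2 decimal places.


ratio = compressed/original = 16474/16941 = 0.972434
savings = 1 - ratio = 1 - 0.972434 = 0.027566
as a percentage: 0.027566 * 100 = 2.76%

Space savings = 1 - 16474/16941 = 2.76%


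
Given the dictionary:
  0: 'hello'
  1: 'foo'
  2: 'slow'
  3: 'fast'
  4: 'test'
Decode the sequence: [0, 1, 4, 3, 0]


Look up each index in the dictionary:
  0 -> 'hello'
  1 -> 'foo'
  4 -> 'test'
  3 -> 'fast'
  0 -> 'hello'

Decoded: "hello foo test fast hello"


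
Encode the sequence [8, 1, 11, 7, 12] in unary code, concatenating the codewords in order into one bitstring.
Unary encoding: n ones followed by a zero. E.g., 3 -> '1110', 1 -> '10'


Encode each number as n ones followed by a terminating 0:
  8 -> 111111110 (9 bits)
  1 -> 10 (2 bits)
  11 -> 111111111110 (12 bits)
  7 -> 11111110 (8 bits)
  12 -> 1111111111110 (13 bits)
Total length = 9 + 2 + 12 + 8 + 13 = 44 bits.

Unary([8, 1, 11, 7, 12]) = 11111111010111111111110111111101111111111110 (44 bits)


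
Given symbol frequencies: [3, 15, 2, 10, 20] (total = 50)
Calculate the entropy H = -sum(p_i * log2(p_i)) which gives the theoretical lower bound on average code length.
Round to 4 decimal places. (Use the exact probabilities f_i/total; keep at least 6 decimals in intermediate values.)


Per-symbol terms -p_i * log2(p_i) with p_i = f_i/50:
  p = 3/50 = 0.060000: log2(p) = -4.058894, -p*log2(p) = 0.243534
  p = 15/50 = 0.300000: log2(p) = -1.736966, -p*log2(p) = 0.521090
  p = 2/50 = 0.040000: log2(p) = -4.643856, -p*log2(p) = 0.185754
  p = 10/50 = 0.200000: log2(p) = -2.321928, -p*log2(p) = 0.464386
  p = 20/50 = 0.400000: log2(p) = -1.321928, -p*log2(p) = 0.528771
H = 0.243534 + 0.521090 + 0.185754 + 0.464386 + 0.528771 = 1.943535

H = 1.9435 bits/symbol


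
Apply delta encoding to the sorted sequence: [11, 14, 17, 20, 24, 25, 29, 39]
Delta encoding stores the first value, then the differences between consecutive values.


First value: 11
Deltas:
  14 - 11 = 3
  17 - 14 = 3
  20 - 17 = 3
  24 - 20 = 4
  25 - 24 = 1
  29 - 25 = 4
  39 - 29 = 10


Delta encoded: [11, 3, 3, 3, 4, 1, 4, 10]


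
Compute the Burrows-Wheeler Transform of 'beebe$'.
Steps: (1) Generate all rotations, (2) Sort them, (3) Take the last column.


Rotations (sorted):
  0: $beebe -> last char: e
  1: be$bee -> last char: e
  2: beebe$ -> last char: $
  3: e$beeb -> last char: b
  4: ebe$be -> last char: e
  5: eebe$b -> last char: b


BWT = ee$beb


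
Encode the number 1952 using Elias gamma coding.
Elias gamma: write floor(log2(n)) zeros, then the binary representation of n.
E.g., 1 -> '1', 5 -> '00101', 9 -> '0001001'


num_bits = floor(log2(1952)) + 1 = 11
leading_zeros = num_bits - 1 = 10
binary(1952) = 11110100000

Elias gamma(1952) = '0000000000' + '11110100000' = 000000000011110100000 (21 bits)


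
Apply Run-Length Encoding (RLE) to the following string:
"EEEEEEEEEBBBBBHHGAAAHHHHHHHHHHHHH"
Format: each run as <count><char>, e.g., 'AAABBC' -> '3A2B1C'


Scanning runs left to right:
  i=0: run of 'E' x 9 -> '9E'
  i=9: run of 'B' x 5 -> '5B'
  i=14: run of 'H' x 2 -> '2H'
  i=16: run of 'G' x 1 -> '1G'
  i=17: run of 'A' x 3 -> '3A'
  i=20: run of 'H' x 13 -> '13H'

RLE = 9E5B2H1G3A13H


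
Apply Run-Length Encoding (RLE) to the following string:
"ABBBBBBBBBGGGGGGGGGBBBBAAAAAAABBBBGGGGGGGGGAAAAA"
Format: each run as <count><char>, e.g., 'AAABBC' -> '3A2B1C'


Scanning runs left to right:
  i=0: run of 'A' x 1 -> '1A'
  i=1: run of 'B' x 9 -> '9B'
  i=10: run of 'G' x 9 -> '9G'
  i=19: run of 'B' x 4 -> '4B'
  i=23: run of 'A' x 7 -> '7A'
  i=30: run of 'B' x 4 -> '4B'
  i=34: run of 'G' x 9 -> '9G'
  i=43: run of 'A' x 5 -> '5A'

RLE = 1A9B9G4B7A4B9G5A


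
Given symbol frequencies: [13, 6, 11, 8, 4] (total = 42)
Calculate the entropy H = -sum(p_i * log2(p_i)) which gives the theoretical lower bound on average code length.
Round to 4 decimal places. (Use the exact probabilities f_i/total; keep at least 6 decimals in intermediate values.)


Per-symbol terms -p_i * log2(p_i) with p_i = f_i/42:
  p = 13/42 = 0.309524: log2(p) = -1.691878, -p*log2(p) = 0.523676
  p = 6/42 = 0.142857: log2(p) = -2.807355, -p*log2(p) = 0.401051
  p = 11/42 = 0.261905: log2(p) = -1.932886, -p*log2(p) = 0.506232
  p = 8/42 = 0.190476: log2(p) = -2.392317, -p*log2(p) = 0.455680
  p = 4/42 = 0.095238: log2(p) = -3.392317, -p*log2(p) = 0.323078
H = 0.523676 + 0.401051 + 0.506232 + 0.455680 + 0.323078 = 2.209717

H = 2.2097 bits/symbol


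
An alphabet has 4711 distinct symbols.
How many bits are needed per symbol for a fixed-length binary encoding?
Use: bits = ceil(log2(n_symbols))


log2(4711) = 12.2018
Bracket: 2^12 = 4096 < 4711 <= 2^13 = 8192
So ceil(log2(4711)) = 13

bits = ceil(log2(4711)) = ceil(12.2018) = 13 bits


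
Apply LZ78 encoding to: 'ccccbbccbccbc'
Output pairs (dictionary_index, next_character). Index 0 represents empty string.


LZ78 encoding steps:
Dictionary: {0: ''}
Step 1: w='' (idx 0), next='c' -> output (0, 'c'), add 'c' as idx 1
Step 2: w='c' (idx 1), next='c' -> output (1, 'c'), add 'cc' as idx 2
Step 3: w='c' (idx 1), next='b' -> output (1, 'b'), add 'cb' as idx 3
Step 4: w='' (idx 0), next='b' -> output (0, 'b'), add 'b' as idx 4
Step 5: w='cc' (idx 2), next='b' -> output (2, 'b'), add 'ccb' as idx 5
Step 6: w='ccb' (idx 5), next='c' -> output (5, 'c'), add 'ccbc' as idx 6


Encoded: [(0, 'c'), (1, 'c'), (1, 'b'), (0, 'b'), (2, 'b'), (5, 'c')]


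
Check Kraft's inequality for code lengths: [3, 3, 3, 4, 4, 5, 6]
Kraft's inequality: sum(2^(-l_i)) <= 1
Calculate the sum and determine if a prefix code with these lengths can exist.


Sum = 2^(-3) + 2^(-3) + 2^(-3) + 2^(-4) + 2^(-4) + 2^(-5) + 2^(-6)
    = 0.125 + 0.125 + 0.125 + 0.0625 + 0.0625 + 0.03125 + 0.015625
    = 35/64 = 0.546875
Since 0.546875 <= 1, Kraft's inequality IS satisfied.
A prefix code with these lengths CAN exist.

Kraft sum = 0.546875. Satisfied.


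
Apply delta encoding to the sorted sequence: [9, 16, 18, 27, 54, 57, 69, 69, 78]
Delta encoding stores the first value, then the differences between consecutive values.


First value: 9
Deltas:
  16 - 9 = 7
  18 - 16 = 2
  27 - 18 = 9
  54 - 27 = 27
  57 - 54 = 3
  69 - 57 = 12
  69 - 69 = 0
  78 - 69 = 9


Delta encoded: [9, 7, 2, 9, 27, 3, 12, 0, 9]
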